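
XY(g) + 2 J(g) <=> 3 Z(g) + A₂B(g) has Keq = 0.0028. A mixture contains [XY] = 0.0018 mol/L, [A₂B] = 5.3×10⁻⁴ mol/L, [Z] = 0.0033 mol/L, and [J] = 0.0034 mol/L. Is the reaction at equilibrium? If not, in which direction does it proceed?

in the forward direction

Q = [Z]³·[A₂B] / ([XY]·[J]²) = (0.0033)³·(5.3×10⁻⁴) / ((0.0018)·(0.0034)²) = 9.2×10⁻⁴
Q = 9.2×10⁻⁴ < Keq = 0.0028, so the forward reaction proceeds.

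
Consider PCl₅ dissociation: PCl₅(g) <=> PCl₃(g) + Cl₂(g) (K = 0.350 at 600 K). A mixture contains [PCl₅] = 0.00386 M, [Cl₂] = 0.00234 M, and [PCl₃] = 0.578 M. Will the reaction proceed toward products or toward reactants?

neither direction; the system is at equilibrium

Q = [PCl₃]·[Cl₂] / [PCl₅] = (0.578)·(0.00234) / (0.00386) = 0.350
Q = 0.350 = K, so the system is already at equilibrium.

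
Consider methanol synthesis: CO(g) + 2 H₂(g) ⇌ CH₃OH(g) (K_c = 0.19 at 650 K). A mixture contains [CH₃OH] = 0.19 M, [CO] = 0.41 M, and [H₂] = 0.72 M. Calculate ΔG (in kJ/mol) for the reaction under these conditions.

ΔG = 8.37 kJ/mol

Q_c = [CH₃OH] / ([CO]·[H₂]²) = (0.19) / ((0.41)·(0.72)²) = 0.894
ΔG = RT ln(Q_c/K_c) = (8.314 J mol⁻¹ K⁻¹)(650 K) × ln(0.894/0.19)
   = (5.404 kJ/mol)(1.549) = 8.37 kJ/mol
ΔG > 0, so the forward reaction is non-spontaneous (proceeds in reverse).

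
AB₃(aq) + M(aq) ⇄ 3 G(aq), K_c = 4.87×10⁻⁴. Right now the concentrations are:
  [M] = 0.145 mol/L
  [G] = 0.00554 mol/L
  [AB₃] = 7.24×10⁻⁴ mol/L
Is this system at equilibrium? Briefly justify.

no; Q > K, reaction proceeds in reverse

Q_c = [G]³ / ([AB₃]·[M]) = (0.00554)³ / ((7.24×10⁻⁴)·(0.145)) = 0.00162
Q_c = 0.00162 > K_c = 4.87×10⁻⁴: net reverse reaction.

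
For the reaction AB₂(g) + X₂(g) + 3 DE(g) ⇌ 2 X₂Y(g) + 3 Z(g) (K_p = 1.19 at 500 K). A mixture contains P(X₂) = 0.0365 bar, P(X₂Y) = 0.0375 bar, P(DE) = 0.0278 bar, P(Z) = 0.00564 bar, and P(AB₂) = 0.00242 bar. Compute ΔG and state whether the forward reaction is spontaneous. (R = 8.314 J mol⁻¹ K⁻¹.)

ΔG = -9.11 kJ/mol; the forward reaction is spontaneous

Q_p = P(X₂Y)²·P(Z)³ / (P(AB₂)·P(X₂)·P(DE)³) = (0.0375)²·(0.00564)³ / ((0.00242)·(0.0365)·(0.0278)³) = 0.133
ΔG = RT ln(Q_p/K_p) = (8.314 J mol⁻¹ K⁻¹)(500 K) × ln(0.133/1.19)
   = (4.157 kJ/mol)(-2.191) = -9.11 kJ/mol
ΔG < 0, so the forward reaction is spontaneous (proceeds forward).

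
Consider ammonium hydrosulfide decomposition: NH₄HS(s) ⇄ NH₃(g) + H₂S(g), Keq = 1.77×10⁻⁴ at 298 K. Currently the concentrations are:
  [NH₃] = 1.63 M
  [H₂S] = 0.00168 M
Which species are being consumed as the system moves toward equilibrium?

(NH₄HS is a pure solid — omitted from Q.)
Q = [NH₃]·[H₂S] = (1.63)·(0.00168) = 0.00274
Q = 0.00274 > Keq = 1.77×10⁻⁴: net reverse reaction.

NH₃, H₂S (products)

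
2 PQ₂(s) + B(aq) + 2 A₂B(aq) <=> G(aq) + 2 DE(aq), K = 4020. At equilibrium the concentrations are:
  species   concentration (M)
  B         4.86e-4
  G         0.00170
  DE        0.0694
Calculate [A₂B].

(PQ₂ is a pure solid — omitted from K.)
At equilibrium, K = [G]·[DE]² / ([B]·[A₂B]²) = 4020.
(0.00170)·(0.0694)² / ((4.86e-4)·([A₂B])²) = 4020
[A₂B]² = 4.19e-6 ⇒ [A₂B] = 0.00205 M

[A₂B] = 0.00205 M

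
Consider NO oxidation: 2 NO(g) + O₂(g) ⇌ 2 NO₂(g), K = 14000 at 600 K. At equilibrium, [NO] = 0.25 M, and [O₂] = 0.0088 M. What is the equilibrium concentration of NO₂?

[NO₂] = 2.8 M

At equilibrium, K = [NO₂]² / ([NO]²·[O₂]) = 14000.
([NO₂])² / ((0.25)²·(0.0088)) = 14000
[NO₂]² = 7.70 ⇒ [NO₂] = 2.8 M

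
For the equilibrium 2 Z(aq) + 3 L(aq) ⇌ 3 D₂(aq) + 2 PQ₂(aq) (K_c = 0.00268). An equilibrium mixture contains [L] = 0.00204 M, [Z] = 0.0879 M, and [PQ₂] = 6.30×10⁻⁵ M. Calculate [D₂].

[D₂] = 0.0354 M

At equilibrium, K_c = [D₂]³·[PQ₂]² / ([Z]²·[L]³) = 0.00268.
([D₂])³·(6.30×10⁻⁵)² / ((0.0879)²·(0.00204)³) = 0.00268
[D₂]³ = 4.43×10⁻⁵ ⇒ [D₂] = 0.0354 M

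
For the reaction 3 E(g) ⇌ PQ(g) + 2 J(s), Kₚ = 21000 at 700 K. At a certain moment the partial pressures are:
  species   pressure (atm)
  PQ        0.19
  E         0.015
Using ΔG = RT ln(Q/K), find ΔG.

(J is a pure solid — omitted from Qₚ.)
Qₚ = P(PQ) / P(E)³ = (0.19) / (0.015)³ = 56300
ΔG = RT ln(Qₚ/Kₚ) = (8.314 J mol⁻¹ K⁻¹)(700 K) × ln(56300/21000)
   = (5.820 kJ/mol)(0.9862) = 5.74 kJ/mol
ΔG > 0, so the forward reaction is non-spontaneous (proceeds in reverse).

ΔG = 5.74 kJ/mol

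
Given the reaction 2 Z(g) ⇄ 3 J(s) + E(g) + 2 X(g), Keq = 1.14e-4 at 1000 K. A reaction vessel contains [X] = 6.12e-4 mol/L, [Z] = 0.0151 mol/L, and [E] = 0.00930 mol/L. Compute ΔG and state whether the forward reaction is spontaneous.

ΔG = -16.7 kJ/mol; the forward reaction is spontaneous

(J is a pure solid — omitted from Q.)
Q = [E]·[X]² / [Z]² = (0.00930)·(6.12e-4)² / (0.0151)² = 1.53e-5
ΔG = RT ln(Q/Keq) = (8.314 J mol⁻¹ K⁻¹)(1000 K) × ln(1.53e-5/1.14e-4)
   = (8.314 kJ/mol)(-2.008) = -16.7 kJ/mol
ΔG < 0, so the forward reaction is spontaneous (proceeds forward).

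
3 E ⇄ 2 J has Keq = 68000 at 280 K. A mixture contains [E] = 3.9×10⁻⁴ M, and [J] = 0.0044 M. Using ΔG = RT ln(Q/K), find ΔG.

Q = [J]² / [E]³ = (0.0044)² / (3.9×10⁻⁴)³ = 3.26×10⁵
ΔG = RT ln(Q/Keq) = (8.314 J mol⁻¹ K⁻¹)(280 K) × ln(3.26×10⁵/68000)
   = (2.328 kJ/mol)(1.567) = 3.65 kJ/mol
ΔG > 0, so the forward reaction is non-spontaneous (proceeds in reverse).

ΔG = 3.65 kJ/mol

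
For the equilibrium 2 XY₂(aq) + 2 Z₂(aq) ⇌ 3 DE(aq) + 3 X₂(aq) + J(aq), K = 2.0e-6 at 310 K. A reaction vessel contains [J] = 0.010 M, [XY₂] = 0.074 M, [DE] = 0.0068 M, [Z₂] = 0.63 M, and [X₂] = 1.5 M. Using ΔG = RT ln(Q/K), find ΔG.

ΔG = 2.30 kJ/mol

Q = [DE]³·[X₂]³·[J] / ([XY₂]²·[Z₂]²) = (0.0068)³·(1.5)³·(0.010) / ((0.074)²·(0.63)²) = 4.88e-6
ΔG = RT ln(Q/K) = (8.314 J mol⁻¹ K⁻¹)(310 K) × ln(4.88e-6/2.0e-6)
   = (2.577 kJ/mol)(0.8920) = 2.30 kJ/mol
ΔG > 0, so the forward reaction is non-spontaneous (proceeds in reverse).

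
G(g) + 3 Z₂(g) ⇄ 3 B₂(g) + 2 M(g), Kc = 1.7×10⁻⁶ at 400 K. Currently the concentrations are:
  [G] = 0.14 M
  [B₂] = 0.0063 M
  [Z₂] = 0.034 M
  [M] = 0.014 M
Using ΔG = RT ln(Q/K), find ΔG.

Qc = [B₂]³·[M]² / ([G]·[Z₂]³) = (0.0063)³·(0.014)² / ((0.14)·(0.034)³) = 8.91×10⁻⁶
ΔG = RT ln(Qc/Kc) = (8.314 J mol⁻¹ K⁻¹)(400 K) × ln(8.91×10⁻⁶/1.7×10⁻⁶)
   = (3.326 kJ/mol)(1.657) = 5.51 kJ/mol
ΔG > 0, so the forward reaction is non-spontaneous (proceeds in reverse).

ΔG = 5.51 kJ/mol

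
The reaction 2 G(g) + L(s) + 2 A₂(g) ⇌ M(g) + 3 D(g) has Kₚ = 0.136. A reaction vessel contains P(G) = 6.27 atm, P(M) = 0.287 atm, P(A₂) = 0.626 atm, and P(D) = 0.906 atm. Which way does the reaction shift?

in the forward direction

(L is a pure solid — omitted from Qₚ.)
Qₚ = P(M)·P(D)³ / (P(G)²·P(A₂)²) = (0.287)·(0.906)³ / ((6.27)²·(0.626)²) = 0.0139
Qₚ = 0.0139 < Kₚ = 0.136, so the forward reaction proceeds.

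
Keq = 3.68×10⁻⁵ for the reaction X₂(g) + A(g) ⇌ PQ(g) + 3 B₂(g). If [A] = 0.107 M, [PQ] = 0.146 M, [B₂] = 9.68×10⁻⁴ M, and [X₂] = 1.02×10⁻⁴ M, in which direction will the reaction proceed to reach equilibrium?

to the right

Q = [PQ]·[B₂]³ / ([X₂]·[A]) = (0.146)·(9.68×10⁻⁴)³ / ((1.02×10⁻⁴)·(0.107)) = 1.21×10⁻⁵
Q = 1.21×10⁻⁵ < Keq = 3.68×10⁻⁵, so the forward reaction proceeds.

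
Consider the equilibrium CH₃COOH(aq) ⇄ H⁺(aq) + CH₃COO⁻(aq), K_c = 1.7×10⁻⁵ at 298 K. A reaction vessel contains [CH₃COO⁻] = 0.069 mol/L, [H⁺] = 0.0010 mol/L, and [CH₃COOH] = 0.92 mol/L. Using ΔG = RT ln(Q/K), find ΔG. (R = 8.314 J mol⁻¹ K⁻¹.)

ΔG = 3.68 kJ/mol

Q_c = [H⁺]·[CH₃COO⁻] / [CH₃COOH] = (0.0010)·(0.069) / (0.92) = 7.50×10⁻⁵
ΔG = RT ln(Q_c/K_c) = (8.314 J mol⁻¹ K⁻¹)(298 K) × ln(7.50×10⁻⁵/1.7×10⁻⁵)
   = (2.478 kJ/mol)(1.484) = 3.68 kJ/mol
ΔG > 0, so the forward reaction is non-spontaneous (proceeds in reverse).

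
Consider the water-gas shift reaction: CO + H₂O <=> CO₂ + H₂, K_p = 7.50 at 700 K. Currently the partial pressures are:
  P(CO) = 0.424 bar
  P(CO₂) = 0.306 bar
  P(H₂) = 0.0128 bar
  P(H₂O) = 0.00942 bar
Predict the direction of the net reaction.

to the right

Q_p = P(CO₂)·P(H₂) / (P(CO)·P(H₂O)) = (0.306)·(0.0128) / ((0.424)·(0.00942)) = 0.981
Q_p = 0.981 < K_p = 7.50, so the forward reaction proceeds.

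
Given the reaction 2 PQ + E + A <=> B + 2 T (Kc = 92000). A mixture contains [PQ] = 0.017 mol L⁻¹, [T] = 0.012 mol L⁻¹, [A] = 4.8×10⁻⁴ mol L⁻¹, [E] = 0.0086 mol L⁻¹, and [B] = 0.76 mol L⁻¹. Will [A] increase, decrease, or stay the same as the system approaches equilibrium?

Qc = [B]·[T]² / ([PQ]²·[E]·[A]) = (0.76)·(0.012)² / ((0.017)²·(0.0086)·(4.8×10⁻⁴)) = 92000
Qc = 92000 = Kc; the system is at equilibrium.

stay the same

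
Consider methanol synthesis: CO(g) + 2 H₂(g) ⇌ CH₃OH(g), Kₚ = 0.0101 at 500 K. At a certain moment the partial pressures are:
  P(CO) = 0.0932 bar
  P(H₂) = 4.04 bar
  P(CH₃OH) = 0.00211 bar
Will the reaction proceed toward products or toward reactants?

to the right

Qₚ = P(CH₃OH) / (P(CO)·P(H₂)²) = (0.00211) / ((0.0932)·(4.04)²) = 0.00139
Qₚ = 0.00139 < Kₚ = 0.0101, so the forward reaction proceeds.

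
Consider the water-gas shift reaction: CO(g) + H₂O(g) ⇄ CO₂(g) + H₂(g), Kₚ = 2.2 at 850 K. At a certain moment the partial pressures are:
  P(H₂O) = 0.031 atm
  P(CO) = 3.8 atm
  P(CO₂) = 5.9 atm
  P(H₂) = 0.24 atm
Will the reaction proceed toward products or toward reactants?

to the left

Qₚ = P(CO₂)·P(H₂) / (P(CO)·P(H₂O)) = (5.9)·(0.24) / ((3.8)·(0.031)) = 12
Qₚ = 12 > Kₚ = 2.2, so the reverse reaction proceeds.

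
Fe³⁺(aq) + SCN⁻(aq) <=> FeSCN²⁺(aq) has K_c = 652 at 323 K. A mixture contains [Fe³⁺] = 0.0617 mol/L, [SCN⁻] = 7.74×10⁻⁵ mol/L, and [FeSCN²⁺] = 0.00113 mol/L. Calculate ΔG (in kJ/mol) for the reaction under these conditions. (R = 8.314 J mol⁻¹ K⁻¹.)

Q_c = [FeSCN²⁺] / ([Fe³⁺]·[SCN⁻]) = (0.00113) / ((0.0617)·(7.74×10⁻⁵)) = 237
ΔG = RT ln(Q_c/K_c) = (8.314 J mol⁻¹ K⁻¹)(323 K) × ln(237/652)
   = (2.685 kJ/mol)(-1.012) = -2.72 kJ/mol
ΔG < 0, so the forward reaction is spontaneous (proceeds forward).

ΔG = -2.72 kJ/mol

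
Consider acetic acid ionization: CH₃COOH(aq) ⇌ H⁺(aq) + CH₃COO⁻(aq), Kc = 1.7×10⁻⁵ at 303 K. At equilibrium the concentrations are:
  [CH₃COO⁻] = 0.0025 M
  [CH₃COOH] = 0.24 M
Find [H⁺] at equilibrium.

At equilibrium, Kc = [H⁺]·[CH₃COO⁻] / [CH₃COOH] = 1.7×10⁻⁵.
([H⁺])·(0.0025) / (0.24) = 1.7×10⁻⁵
[H⁺] = 0.00163 = 0.0016 M

[H⁺] = 0.0016 M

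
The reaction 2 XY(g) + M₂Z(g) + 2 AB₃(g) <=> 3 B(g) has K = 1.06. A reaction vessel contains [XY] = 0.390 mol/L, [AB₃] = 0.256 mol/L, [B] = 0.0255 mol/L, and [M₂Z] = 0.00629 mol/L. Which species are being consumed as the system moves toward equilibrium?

XY, M₂Z, AB₃ (reactants)

Q = [B]³ / ([XY]²·[M₂Z]·[AB₃]²) = (0.0255)³ / ((0.390)²·(0.00629)·(0.256)²) = 0.264
Q = 0.264 < K = 1.06: net forward reaction.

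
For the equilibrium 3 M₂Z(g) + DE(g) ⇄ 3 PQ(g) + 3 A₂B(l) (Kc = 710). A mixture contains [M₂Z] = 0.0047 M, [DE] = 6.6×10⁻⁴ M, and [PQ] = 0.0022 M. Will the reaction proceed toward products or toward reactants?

in the forward direction

(A₂B is a pure liquid — omitted from Qc.)
Qc = [PQ]³ / ([M₂Z]³·[DE]) = (0.0022)³ / ((0.0047)³·(6.6×10⁻⁴)) = 160
Qc = 160 < Kc = 710, so the forward reaction proceeds.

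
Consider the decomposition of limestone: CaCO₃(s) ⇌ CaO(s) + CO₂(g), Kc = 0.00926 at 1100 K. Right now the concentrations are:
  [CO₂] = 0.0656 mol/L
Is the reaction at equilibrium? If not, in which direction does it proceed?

to the left

(CaCO₃, CaO are pure solids — omitted from Qc.)
Qc = [CO₂] = 0.0656
Qc = 0.0656 > Kc = 0.00926, so the reverse reaction proceeds.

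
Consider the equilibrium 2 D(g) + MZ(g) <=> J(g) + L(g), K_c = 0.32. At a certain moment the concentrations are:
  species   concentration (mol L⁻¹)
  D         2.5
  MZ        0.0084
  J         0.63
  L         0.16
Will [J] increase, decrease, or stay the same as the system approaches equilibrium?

Q_c = [J]·[L] / ([D]²·[MZ]) = (0.63)·(0.16) / ((2.5)²·(0.0084)) = 1.9
Q_c = 1.9 > K_c = 0.32: net reverse reaction.
J is a product, so it decreases.

decrease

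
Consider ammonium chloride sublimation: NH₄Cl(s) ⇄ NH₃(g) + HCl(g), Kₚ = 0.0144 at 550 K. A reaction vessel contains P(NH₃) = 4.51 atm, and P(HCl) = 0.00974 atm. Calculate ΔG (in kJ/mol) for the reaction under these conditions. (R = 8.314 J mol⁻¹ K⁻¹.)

ΔG = 5.10 kJ/mol

(NH₄Cl is a pure solid — omitted from Qₚ.)
Qₚ = P(NH₃)·P(HCl) = (4.51)·(0.00974) = 0.0439
ΔG = RT ln(Qₚ/Kₚ) = (8.314 J mol⁻¹ K⁻¹)(550 K) × ln(0.0439/0.0144)
   = (4.573 kJ/mol)(1.115) = 5.10 kJ/mol
ΔG > 0, so the forward reaction is non-spontaneous (proceeds in reverse).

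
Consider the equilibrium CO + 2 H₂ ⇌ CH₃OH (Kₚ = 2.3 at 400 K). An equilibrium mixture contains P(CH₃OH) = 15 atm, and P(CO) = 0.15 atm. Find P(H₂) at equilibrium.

P(H₂) = 6.6 atm

At equilibrium, Kₚ = P(CH₃OH) / (P(CO)·P(H₂)²) = 2.3.
(15) / ((0.15)·(P(H₂))²) = 2.3
P(H₂)² = 43.5 ⇒ P(H₂) = 6.6 atm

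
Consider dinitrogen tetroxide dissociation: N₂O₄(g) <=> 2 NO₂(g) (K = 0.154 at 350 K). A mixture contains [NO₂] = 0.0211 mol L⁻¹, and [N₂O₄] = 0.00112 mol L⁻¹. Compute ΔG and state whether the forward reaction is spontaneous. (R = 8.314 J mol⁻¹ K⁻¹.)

ΔG = 2.76 kJ/mol; the forward reaction is non-spontaneous

Q = [NO₂]² / [N₂O₄] = (0.0211)² / (0.00112) = 0.398
ΔG = RT ln(Q/K) = (8.314 J mol⁻¹ K⁻¹)(350 K) × ln(0.398/0.154)
   = (2.910 kJ/mol)(0.9495) = 2.76 kJ/mol
ΔG > 0, so the forward reaction is non-spontaneous (proceeds in reverse).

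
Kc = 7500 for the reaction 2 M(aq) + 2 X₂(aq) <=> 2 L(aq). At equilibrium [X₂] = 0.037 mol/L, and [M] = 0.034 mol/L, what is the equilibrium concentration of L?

At equilibrium, Kc = [L]² / ([M]²·[X₂]²) = 7500.
([L])² / ((0.034)²·(0.037)²) = 7500
[L]² = 0.0119 ⇒ [L] = 0.11 mol/L

[L] = 0.11 mol/L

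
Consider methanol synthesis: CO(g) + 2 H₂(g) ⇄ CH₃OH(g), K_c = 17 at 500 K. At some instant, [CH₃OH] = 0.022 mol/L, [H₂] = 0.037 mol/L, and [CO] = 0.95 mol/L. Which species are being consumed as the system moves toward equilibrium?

Q_c = [CH₃OH] / ([CO]·[H₂]²) = (0.022) / ((0.95)·(0.037)²) = 17
Q_c = 17 = K_c; the system is at equilibrium.

none (at equilibrium)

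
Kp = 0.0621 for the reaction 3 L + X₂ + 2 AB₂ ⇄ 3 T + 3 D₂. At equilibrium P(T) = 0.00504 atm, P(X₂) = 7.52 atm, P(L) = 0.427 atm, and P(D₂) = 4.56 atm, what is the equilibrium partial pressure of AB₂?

P(AB₂) = 0.0183 atm

At equilibrium, Kp = P(T)³·P(D₂)³ / (P(L)³·P(X₂)·P(AB₂)²) = 0.0621.
(0.00504)³·(4.56)³ / ((0.427)³·(7.52)·(P(AB₂))²) = 0.0621
P(AB₂)² = 3.34e-4 ⇒ P(AB₂) = 0.0183 atm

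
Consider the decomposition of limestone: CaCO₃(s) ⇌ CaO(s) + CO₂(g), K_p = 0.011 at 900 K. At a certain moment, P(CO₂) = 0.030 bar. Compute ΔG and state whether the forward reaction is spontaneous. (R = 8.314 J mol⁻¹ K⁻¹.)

(CaCO₃, CaO are pure solids — omitted from Q_p.)
Q_p = P(CO₂) = 0.0300
ΔG = RT ln(Q_p/K_p) = (8.314 J mol⁻¹ K⁻¹)(900 K) × ln(0.0300/0.011)
   = (7.483 kJ/mol)(1.003) = 7.51 kJ/mol
ΔG > 0, so the forward reaction is non-spontaneous (proceeds in reverse).

ΔG = 7.51 kJ/mol; the forward reaction is non-spontaneous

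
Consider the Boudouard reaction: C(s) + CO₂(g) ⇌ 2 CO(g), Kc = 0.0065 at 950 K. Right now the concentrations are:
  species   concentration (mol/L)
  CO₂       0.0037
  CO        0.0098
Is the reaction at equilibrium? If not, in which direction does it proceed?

in the reverse direction

(C is a pure solid — omitted from Qc.)
Qc = [CO]² / [CO₂] = (0.0098)² / (0.0037) = 0.026
Qc = 0.026 > Kc = 0.0065, so the reverse reaction proceeds.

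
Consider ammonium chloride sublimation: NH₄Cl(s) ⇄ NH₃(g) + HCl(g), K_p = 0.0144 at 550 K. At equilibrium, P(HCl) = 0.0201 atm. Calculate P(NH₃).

(NH₄Cl is a pure solid — omitted from K_p.)
At equilibrium, K_p = P(NH₃)·P(HCl) = 0.0144.
(P(NH₃))·(0.0201) = 0.0144
P(NH₃) = 0.716 atm

P(NH₃) = 0.716 atm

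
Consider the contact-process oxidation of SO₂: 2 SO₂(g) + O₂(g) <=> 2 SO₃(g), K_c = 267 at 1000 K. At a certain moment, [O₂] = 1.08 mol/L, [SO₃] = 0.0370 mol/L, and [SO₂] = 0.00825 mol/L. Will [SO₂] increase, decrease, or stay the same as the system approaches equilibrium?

decrease

Q_c = [SO₃]² / ([SO₂]²·[O₂]) = (0.0370)² / ((0.00825)²·(1.08)) = 18.6
Q_c = 18.6 < K_c = 267: net forward reaction.
SO₂ is a reactant, so it decreases.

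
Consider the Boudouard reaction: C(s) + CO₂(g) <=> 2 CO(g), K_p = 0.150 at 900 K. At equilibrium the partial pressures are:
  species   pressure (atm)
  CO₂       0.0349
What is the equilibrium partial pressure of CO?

(C is a pure solid — omitted from K_p.)
At equilibrium, K_p = P(CO)² / P(CO₂) = 0.150.
(P(CO))² / (0.0349) = 0.150
P(CO)² = 0.00524 ⇒ P(CO) = 0.0724 atm

P(CO) = 0.0724 atm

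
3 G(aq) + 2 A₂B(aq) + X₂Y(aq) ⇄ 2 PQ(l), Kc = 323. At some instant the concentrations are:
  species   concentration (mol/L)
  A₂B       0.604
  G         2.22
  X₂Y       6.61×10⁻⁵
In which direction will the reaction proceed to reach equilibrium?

to the left

(PQ is a pure liquid — omitted from Qc.)
Qc = 1 / ([G]³·[A₂B]²·[X₂Y]) = 1 / ((2.22)³·(0.604)²·(6.61×10⁻⁵)) = 3790
Qc = 3790 > Kc = 323, so the reverse reaction proceeds.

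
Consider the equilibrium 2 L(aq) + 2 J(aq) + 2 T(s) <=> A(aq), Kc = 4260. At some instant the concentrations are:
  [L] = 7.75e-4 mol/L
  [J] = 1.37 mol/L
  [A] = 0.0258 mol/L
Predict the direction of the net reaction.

(T is a pure solid — omitted from Qc.)
Qc = [A] / ([L]²·[J]²) = (0.0258) / ((7.75e-4)²·(1.37)²) = 22900
Qc = 22900 > Kc = 4260, so the reverse reaction proceeds.

to the left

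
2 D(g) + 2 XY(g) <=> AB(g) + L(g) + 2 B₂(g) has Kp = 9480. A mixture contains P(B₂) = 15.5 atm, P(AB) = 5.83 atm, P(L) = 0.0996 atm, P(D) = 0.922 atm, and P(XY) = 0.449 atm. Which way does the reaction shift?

Qp = P(AB)·P(L)·P(B₂)² / (P(D)²·P(XY)²) = (5.83)·(0.0996)·(15.5)² / ((0.922)²·(0.449)²) = 814
Qp = 814 < Kp = 9480, so the forward reaction proceeds.

in the forward direction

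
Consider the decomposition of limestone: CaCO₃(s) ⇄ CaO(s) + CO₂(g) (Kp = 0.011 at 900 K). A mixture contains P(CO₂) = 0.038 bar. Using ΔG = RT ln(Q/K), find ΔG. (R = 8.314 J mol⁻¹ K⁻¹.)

(CaCO₃, CaO are pure solids — omitted from Qp.)
Qp = P(CO₂) = 0.0380
ΔG = RT ln(Qp/Kp) = (8.314 J mol⁻¹ K⁻¹)(900 K) × ln(0.0380/0.011)
   = (7.483 kJ/mol)(1.240) = 9.28 kJ/mol
ΔG > 0, so the forward reaction is non-spontaneous (proceeds in reverse).

ΔG = 9.28 kJ/mol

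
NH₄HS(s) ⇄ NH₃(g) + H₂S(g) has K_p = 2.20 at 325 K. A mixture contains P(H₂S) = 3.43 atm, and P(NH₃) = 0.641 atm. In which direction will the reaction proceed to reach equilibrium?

no net change (already at equilibrium)

(NH₄HS is a pure solid — omitted from Q_p.)
Q_p = P(NH₃)·P(H₂S) = (0.641)·(3.43) = 2.20
Q_p = 2.20 = K_p, so the system is already at equilibrium.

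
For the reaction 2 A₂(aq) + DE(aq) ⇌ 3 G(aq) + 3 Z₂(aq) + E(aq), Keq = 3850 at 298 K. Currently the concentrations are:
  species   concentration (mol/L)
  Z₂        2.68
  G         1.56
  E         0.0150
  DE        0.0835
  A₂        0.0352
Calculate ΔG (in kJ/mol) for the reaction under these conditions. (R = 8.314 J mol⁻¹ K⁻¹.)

ΔG = 2.51 kJ/mol

Q = [G]³·[Z₂]³·[E] / ([A₂]²·[DE]) = (1.56)³·(2.68)³·(0.0150) / ((0.0352)²·(0.0835)) = 10600
ΔG = RT ln(Q/Keq) = (8.314 J mol⁻¹ K⁻¹)(298 K) × ln(10600/3850)
   = (2.478 kJ/mol)(1.013) = 2.51 kJ/mol
ΔG > 0, so the forward reaction is non-spontaneous (proceeds in reverse).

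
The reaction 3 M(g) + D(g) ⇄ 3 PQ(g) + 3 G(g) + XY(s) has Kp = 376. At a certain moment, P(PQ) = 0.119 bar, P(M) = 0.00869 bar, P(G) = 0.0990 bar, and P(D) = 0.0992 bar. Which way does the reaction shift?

(XY is a pure solid — omitted from Qp.)
Qp = P(PQ)³·P(G)³ / (P(M)³·P(D)) = (0.119)³·(0.0990)³ / ((0.00869)³·(0.0992)) = 25.1
Qp = 25.1 < Kp = 376, so the forward reaction proceeds.

forward (toward products)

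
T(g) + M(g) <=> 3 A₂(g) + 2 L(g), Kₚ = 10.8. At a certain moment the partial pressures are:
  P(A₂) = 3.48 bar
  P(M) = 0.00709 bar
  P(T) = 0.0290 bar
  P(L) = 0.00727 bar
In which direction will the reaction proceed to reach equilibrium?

no net change (already at equilibrium)

Qₚ = P(A₂)³·P(L)² / (P(T)·P(M)) = (3.48)³·(0.00727)² / ((0.0290)·(0.00709)) = 10.8
Qₚ = 10.8 = Kₚ, so the system is already at equilibrium.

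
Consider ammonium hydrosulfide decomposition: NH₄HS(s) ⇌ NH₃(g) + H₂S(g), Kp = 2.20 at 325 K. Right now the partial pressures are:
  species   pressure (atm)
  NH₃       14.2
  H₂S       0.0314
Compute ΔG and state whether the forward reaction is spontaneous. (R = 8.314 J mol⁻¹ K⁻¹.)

(NH₄HS is a pure solid — omitted from Qp.)
Qp = P(NH₃)·P(H₂S) = (14.2)·(0.0314) = 0.446
ΔG = RT ln(Qp/Kp) = (8.314 J mol⁻¹ K⁻¹)(325 K) × ln(0.446/2.20)
   = (2.702 kJ/mol)(-1.596) = -4.31 kJ/mol
ΔG < 0, so the forward reaction is spontaneous (proceeds forward).

ΔG = -4.31 kJ/mol; the forward reaction is spontaneous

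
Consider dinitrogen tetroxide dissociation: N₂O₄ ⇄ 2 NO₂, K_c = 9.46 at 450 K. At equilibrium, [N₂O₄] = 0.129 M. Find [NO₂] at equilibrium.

At equilibrium, K_c = [NO₂]² / [N₂O₄] = 9.46.
([NO₂])² / (0.129) = 9.46
[NO₂]² = 1.22 ⇒ [NO₂] = 1.10 M

[NO₂] = 1.10 M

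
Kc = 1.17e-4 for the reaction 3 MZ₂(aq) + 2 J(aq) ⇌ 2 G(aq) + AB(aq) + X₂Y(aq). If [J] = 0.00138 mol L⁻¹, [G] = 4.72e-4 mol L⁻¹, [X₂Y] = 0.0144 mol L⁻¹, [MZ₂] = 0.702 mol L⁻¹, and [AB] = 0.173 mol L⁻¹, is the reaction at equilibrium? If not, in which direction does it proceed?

toward reactants

Qc = [G]²·[AB]·[X₂Y] / ([MZ₂]³·[J]²) = (4.72e-4)²·(0.173)·(0.0144) / ((0.702)³·(0.00138)²) = 8.42e-4
Qc = 8.42e-4 > Kc = 1.17e-4, so the reverse reaction proceeds.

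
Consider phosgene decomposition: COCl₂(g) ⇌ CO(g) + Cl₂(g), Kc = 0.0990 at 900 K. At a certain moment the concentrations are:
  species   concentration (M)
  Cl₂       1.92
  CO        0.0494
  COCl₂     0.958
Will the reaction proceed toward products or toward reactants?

no net change (already at equilibrium)

Qc = [CO]·[Cl₂] / [COCl₂] = (0.0494)·(1.92) / (0.958) = 0.0990
Qc = 0.0990 = Kc, so the system is already at equilibrium.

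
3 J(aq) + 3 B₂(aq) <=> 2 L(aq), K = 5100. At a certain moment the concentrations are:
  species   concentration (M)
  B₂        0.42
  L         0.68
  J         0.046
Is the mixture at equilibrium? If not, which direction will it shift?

Q = [L]² / ([J]³·[B₂]³) = (0.68)² / ((0.046)³·(0.42)³) = 64000
Q = 64000 > K = 5100: net reverse reaction.

no; Q > K, reaction proceeds in reverse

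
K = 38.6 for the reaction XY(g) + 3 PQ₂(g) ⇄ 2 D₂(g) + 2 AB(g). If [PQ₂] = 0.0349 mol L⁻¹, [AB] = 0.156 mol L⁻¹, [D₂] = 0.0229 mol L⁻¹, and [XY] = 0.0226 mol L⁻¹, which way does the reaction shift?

toward products

Q = [D₂]²·[AB]² / ([XY]·[PQ₂]³) = (0.0229)²·(0.156)² / ((0.0226)·(0.0349)³) = 13.3
Q = 13.3 < K = 38.6, so the forward reaction proceeds.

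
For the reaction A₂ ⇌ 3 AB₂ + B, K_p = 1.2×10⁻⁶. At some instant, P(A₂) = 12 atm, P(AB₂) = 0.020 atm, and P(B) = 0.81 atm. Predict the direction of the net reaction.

Q_p = P(AB₂)³·P(B) / P(A₂) = (0.020)³·(0.81) / (12) = 5.4×10⁻⁷
Q_p = 5.4×10⁻⁷ < K_p = 1.2×10⁻⁶, so the forward reaction proceeds.

forward (toward products)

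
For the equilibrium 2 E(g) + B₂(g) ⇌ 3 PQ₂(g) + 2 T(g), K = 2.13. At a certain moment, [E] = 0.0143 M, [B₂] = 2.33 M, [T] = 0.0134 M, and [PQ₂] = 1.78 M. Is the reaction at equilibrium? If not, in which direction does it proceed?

no net change (already at equilibrium)

Q = [PQ₂]³·[T]² / ([E]²·[B₂]) = (1.78)³·(0.0134)² / ((0.0143)²·(2.33)) = 2.13
Q = 2.13 = K, so the system is already at equilibrium.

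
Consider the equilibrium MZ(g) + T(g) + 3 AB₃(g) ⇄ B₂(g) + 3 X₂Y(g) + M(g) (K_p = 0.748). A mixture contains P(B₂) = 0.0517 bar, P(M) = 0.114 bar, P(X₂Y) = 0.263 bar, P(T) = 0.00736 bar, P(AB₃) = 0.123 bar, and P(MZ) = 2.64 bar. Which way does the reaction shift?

reverse (toward reactants)

Q_p = P(B₂)·P(X₂Y)³·P(M) / (P(MZ)·P(T)·P(AB₃)³) = (0.0517)·(0.263)³·(0.114) / ((2.64)·(0.00736)·(0.123)³) = 2.97
Q_p = 2.97 > K_p = 0.748, so the reverse reaction proceeds.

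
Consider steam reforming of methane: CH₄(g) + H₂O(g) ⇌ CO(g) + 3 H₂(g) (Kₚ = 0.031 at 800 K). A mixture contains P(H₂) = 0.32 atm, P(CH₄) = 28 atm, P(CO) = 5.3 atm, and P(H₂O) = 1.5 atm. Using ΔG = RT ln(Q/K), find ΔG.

Qₚ = P(CO)·P(H₂)³ / (P(CH₄)·P(H₂O)) = (5.3)·(0.32)³ / ((28)·(1.5)) = 0.00414
ΔG = RT ln(Qₚ/Kₚ) = (8.314 J mol⁻¹ K⁻¹)(800 K) × ln(0.00414/0.031)
   = (6.651 kJ/mol)(-2.013) = -13.4 kJ/mol
ΔG < 0, so the forward reaction is spontaneous (proceeds forward).

ΔG = -13.4 kJ/mol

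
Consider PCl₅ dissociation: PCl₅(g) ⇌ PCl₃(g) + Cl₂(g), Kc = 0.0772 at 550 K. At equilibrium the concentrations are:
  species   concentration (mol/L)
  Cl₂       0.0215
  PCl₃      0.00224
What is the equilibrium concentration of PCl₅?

[PCl₅] = 6.24e-4 mol/L

At equilibrium, Kc = [PCl₃]·[Cl₂] / [PCl₅] = 0.0772.
(0.00224)·(0.0215) / ([PCl₅]) = 0.0772
[PCl₅] = 6.24e-4 mol/L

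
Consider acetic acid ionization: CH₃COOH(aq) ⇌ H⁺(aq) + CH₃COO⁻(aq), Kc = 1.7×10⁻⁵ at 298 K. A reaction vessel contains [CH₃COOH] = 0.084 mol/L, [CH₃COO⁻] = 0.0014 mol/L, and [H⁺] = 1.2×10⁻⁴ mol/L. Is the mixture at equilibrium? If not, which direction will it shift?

no; Q < K, reaction proceeds forward

Qc = [H⁺]·[CH₃COO⁻] / [CH₃COOH] = (1.2×10⁻⁴)·(0.0014) / (0.084) = 2.0×10⁻⁶
Qc = 2.0×10⁻⁶ < Kc = 1.7×10⁻⁵: net forward reaction.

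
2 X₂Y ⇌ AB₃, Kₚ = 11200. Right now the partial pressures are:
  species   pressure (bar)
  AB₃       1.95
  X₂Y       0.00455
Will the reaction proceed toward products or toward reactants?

Qₚ = P(AB₃) / P(X₂Y)² = (1.95) / (0.00455)² = 94200
Qₚ = 94200 > Kₚ = 11200, so the reverse reaction proceeds.

to the left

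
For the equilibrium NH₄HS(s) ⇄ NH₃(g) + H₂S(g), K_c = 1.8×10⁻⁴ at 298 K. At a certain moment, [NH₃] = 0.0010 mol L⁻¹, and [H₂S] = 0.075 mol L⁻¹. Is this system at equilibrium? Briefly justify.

no; Q < K, reaction proceeds forward

(NH₄HS is a pure solid — omitted from Q_c.)
Q_c = [NH₃]·[H₂S] = (0.0010)·(0.075) = 7.5×10⁻⁵
Q_c = 7.5×10⁻⁵ < K_c = 1.8×10⁻⁴: net forward reaction.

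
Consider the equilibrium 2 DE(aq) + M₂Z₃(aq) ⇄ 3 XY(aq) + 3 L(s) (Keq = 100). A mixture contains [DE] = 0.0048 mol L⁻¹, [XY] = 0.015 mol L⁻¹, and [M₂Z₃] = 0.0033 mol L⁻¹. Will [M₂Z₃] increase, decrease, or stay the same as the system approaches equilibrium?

decrease

(L is a pure solid — omitted from Q.)
Q = [XY]³ / ([DE]²·[M₂Z₃]) = (0.015)³ / ((0.0048)²·(0.0033)) = 44
Q = 44 < Keq = 100: net forward reaction.
M₂Z₃ is a reactant, so it decreases.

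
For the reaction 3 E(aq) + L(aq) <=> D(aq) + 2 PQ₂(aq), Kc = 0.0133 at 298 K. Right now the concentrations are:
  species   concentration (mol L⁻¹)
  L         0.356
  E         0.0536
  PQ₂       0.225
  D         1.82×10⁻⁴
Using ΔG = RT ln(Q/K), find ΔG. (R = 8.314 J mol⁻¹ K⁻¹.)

ΔG = 6.28 kJ/mol

Qc = [D]·[PQ₂]² / ([E]³·[L]) = (1.82×10⁻⁴)·(0.225)² / ((0.0536)³·(0.356)) = 0.168
ΔG = RT ln(Qc/Kc) = (8.314 J mol⁻¹ K⁻¹)(298 K) × ln(0.168/0.0133)
   = (2.478 kJ/mol)(2.536) = 6.28 kJ/mol
ΔG > 0, so the forward reaction is non-spontaneous (proceeds in reverse).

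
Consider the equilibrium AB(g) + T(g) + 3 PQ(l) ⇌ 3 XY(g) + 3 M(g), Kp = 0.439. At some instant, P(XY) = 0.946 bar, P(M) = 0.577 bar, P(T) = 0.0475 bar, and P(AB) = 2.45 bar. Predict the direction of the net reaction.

(PQ is a pure liquid — omitted from Qp.)
Qp = P(XY)³·P(M)³ / (P(AB)·P(T)) = (0.946)³·(0.577)³ / ((2.45)·(0.0475)) = 1.40
Qp = 1.40 > Kp = 0.439, so the reverse reaction proceeds.

to the left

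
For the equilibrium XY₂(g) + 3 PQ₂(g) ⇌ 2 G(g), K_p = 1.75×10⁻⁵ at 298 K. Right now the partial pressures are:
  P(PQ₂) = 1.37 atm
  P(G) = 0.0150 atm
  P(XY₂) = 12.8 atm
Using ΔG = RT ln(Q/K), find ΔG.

Q_p = P(G)² / (P(XY₂)·P(PQ₂)³) = (0.0150)² / ((12.8)·(1.37)³) = 6.84×10⁻⁶
ΔG = RT ln(Q_p/K_p) = (8.314 J mol⁻¹ K⁻¹)(298 K) × ln(6.84×10⁻⁶/1.75×10⁻⁵)
   = (2.478 kJ/mol)(-0.9394) = -2.33 kJ/mol
ΔG < 0, so the forward reaction is spontaneous (proceeds forward).

ΔG = -2.33 kJ/mol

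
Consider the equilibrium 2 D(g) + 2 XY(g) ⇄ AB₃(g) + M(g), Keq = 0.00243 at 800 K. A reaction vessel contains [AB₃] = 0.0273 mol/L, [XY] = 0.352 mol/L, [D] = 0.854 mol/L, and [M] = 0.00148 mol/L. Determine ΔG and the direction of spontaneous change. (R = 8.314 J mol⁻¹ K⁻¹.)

Q = [AB₃]·[M] / ([D]²·[XY]²) = (0.0273)·(0.00148) / ((0.854)²·(0.352)²) = 4.47×10⁻⁴
ΔG = RT ln(Q/Keq) = (8.314 J mol⁻¹ K⁻¹)(800 K) × ln(4.47×10⁻⁴/0.00243)
   = (6.651 kJ/mol)(-1.693) = -11.3 kJ/mol
ΔG < 0, so the forward reaction is spontaneous (proceeds forward).

ΔG = -11.3 kJ/mol; the forward reaction is spontaneous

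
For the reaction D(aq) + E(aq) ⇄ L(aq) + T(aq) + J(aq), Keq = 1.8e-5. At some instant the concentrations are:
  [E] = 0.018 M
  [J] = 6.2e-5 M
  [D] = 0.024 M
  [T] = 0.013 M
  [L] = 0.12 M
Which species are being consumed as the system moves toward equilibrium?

L, T, J (products)

Q = [L]·[T]·[J] / ([D]·[E]) = (0.12)·(0.013)·(6.2e-5) / ((0.024)·(0.018)) = 2.2e-4
Q = 2.2e-4 > Keq = 1.8e-5: net reverse reaction.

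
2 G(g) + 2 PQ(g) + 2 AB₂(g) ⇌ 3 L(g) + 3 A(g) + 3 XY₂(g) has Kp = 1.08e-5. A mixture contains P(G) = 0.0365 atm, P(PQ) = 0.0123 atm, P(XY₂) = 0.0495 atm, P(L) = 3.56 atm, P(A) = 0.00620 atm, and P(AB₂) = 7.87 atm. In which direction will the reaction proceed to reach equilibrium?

Qp = P(L)³·P(A)³·P(XY₂)³ / (P(G)²·P(PQ)²·P(AB₂)²) = (3.56)³·(0.00620)³·(0.0495)³ / ((0.0365)²·(0.0123)²·(7.87)²) = 1.04e-4
Qp = 1.04e-4 > Kp = 1.08e-5, so the reverse reaction proceeds.

reverse (toward reactants)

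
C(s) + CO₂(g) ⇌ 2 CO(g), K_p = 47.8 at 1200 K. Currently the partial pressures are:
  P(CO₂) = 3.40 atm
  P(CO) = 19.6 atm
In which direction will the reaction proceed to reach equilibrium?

(C is a pure solid — omitted from Q_p.)
Q_p = P(CO)² / P(CO₂) = (19.6)² / (3.40) = 113
Q_p = 113 > K_p = 47.8, so the reverse reaction proceeds.

toward reactants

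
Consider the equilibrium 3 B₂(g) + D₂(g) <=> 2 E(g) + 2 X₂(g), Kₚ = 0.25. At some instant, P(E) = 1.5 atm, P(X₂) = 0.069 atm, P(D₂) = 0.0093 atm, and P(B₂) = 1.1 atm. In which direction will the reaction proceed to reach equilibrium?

Qₚ = P(E)²·P(X₂)² / (P(B₂)³·P(D₂)) = (1.5)²·(0.069)² / ((1.1)³·(0.0093)) = 0.87
Qₚ = 0.87 > Kₚ = 0.25, so the reverse reaction proceeds.

to the left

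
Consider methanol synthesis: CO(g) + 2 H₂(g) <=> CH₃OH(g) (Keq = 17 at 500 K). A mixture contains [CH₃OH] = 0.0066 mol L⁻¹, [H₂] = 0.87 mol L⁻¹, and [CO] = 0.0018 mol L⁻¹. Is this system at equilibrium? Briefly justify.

no; Q < K, reaction proceeds forward

Q = [CH₃OH] / ([CO]·[H₂]²) = (0.0066) / ((0.0018)·(0.87)²) = 4.8
Q = 4.8 < Keq = 17: net forward reaction.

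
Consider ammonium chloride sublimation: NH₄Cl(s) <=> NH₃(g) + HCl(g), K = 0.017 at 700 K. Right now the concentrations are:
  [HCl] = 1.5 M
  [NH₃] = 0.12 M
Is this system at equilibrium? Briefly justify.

(NH₄Cl is a pure solid — omitted from Q.)
Q = [NH₃]·[HCl] = (0.12)·(1.5) = 0.18
Q = 0.18 > K = 0.017: net reverse reaction.

no; Q > K, reaction proceeds in reverse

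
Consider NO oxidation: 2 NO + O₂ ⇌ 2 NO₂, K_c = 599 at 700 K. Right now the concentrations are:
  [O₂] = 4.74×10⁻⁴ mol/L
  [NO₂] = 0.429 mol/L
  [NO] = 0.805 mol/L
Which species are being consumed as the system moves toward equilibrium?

Q_c = [NO₂]² / ([NO]²·[O₂]) = (0.429)² / ((0.805)²·(4.74×10⁻⁴)) = 599
Q_c = 599 = K_c; the system is at equilibrium.

none (at equilibrium)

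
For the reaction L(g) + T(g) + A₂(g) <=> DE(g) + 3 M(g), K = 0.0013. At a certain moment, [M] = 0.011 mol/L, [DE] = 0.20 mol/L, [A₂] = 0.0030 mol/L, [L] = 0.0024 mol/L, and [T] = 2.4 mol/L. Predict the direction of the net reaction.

to the left

Q = [DE]·[M]³ / ([L]·[T]·[A₂]) = (0.20)·(0.011)³ / ((0.0024)·(2.4)·(0.0030)) = 0.015
Q = 0.015 > K = 0.0013, so the reverse reaction proceeds.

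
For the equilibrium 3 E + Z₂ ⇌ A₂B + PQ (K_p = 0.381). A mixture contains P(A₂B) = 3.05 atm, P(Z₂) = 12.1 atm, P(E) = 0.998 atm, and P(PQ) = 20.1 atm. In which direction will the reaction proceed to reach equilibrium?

Q_p = P(A₂B)·P(PQ) / (P(E)³·P(Z₂)) = (3.05)·(20.1) / ((0.998)³·(12.1)) = 5.10
Q_p = 5.10 > K_p = 0.381, so the reverse reaction proceeds.

toward reactants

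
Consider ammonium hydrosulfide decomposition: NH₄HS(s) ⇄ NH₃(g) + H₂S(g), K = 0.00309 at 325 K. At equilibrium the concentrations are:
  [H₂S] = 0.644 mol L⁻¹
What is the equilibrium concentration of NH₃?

(NH₄HS is a pure solid — omitted from K.)
At equilibrium, K = [NH₃]·[H₂S] = 0.00309.
([NH₃])·(0.644) = 0.00309
[NH₃] = 0.00480 mol L⁻¹

[NH₃] = 0.00480 mol L⁻¹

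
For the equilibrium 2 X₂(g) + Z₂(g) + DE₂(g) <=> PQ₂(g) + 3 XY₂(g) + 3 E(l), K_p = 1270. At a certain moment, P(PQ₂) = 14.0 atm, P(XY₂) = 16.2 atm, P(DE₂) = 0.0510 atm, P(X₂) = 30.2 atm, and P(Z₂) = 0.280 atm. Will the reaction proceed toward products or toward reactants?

reverse (toward reactants)

(E is a pure liquid — omitted from Q_p.)
Q_p = P(PQ₂)·P(XY₂)³ / (P(X₂)²·P(Z₂)·P(DE₂)) = (14.0)·(16.2)³ / ((30.2)²·(0.280)·(0.0510)) = 4570
Q_p = 4570 > K_p = 1270, so the reverse reaction proceeds.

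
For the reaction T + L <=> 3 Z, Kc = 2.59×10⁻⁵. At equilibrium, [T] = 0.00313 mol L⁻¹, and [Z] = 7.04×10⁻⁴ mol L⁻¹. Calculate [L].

At equilibrium, Kc = [Z]³ / ([T]·[L]) = 2.59×10⁻⁵.
(7.04×10⁻⁴)³ / ((0.00313)·([L])) = 2.59×10⁻⁵
[L] = 0.00430 mol L⁻¹

[L] = 0.00430 mol L⁻¹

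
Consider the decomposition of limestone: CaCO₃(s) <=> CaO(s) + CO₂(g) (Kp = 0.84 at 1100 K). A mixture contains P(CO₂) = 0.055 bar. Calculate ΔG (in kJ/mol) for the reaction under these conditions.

(CaCO₃, CaO are pure solids — omitted from Qp.)
Qp = P(CO₂) = 0.0550
ΔG = RT ln(Qp/Kp) = (8.314 J mol⁻¹ K⁻¹)(1100 K) × ln(0.0550/0.84)
   = (9.145 kJ/mol)(-2.726) = -24.9 kJ/mol
ΔG < 0, so the forward reaction is spontaneous (proceeds forward).

ΔG = -24.9 kJ/mol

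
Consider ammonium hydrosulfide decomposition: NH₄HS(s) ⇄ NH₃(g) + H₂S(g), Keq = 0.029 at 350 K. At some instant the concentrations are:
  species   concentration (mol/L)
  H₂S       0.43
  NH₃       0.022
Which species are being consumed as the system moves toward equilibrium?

NH₄HS (reactants)

(NH₄HS is a pure solid — omitted from Q.)
Q = [NH₃]·[H₂S] = (0.022)·(0.43) = 0.0095
Q = 0.0095 < Keq = 0.029: net forward reaction.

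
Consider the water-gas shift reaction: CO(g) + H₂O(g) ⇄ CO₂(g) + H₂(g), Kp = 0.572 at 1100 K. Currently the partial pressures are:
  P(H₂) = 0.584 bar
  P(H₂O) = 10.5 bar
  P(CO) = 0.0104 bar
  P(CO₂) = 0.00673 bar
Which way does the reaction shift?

Qp = P(CO₂)·P(H₂) / (P(CO)·P(H₂O)) = (0.00673)·(0.584) / ((0.0104)·(10.5)) = 0.0360
Qp = 0.0360 < Kp = 0.572, so the forward reaction proceeds.

in the forward direction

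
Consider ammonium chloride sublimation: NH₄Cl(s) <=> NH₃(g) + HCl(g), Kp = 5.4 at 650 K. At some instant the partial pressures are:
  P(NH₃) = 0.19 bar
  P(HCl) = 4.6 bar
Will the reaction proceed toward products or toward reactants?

(NH₄Cl is a pure solid — omitted from Qp.)
Qp = P(NH₃)·P(HCl) = (0.19)·(4.6) = 0.87
Qp = 0.87 < Kp = 5.4, so the forward reaction proceeds.

toward products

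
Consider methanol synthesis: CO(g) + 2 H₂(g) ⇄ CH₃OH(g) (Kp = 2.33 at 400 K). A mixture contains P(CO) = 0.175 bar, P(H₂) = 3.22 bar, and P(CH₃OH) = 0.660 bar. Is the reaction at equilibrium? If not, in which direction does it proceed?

Qp = P(CH₃OH) / (P(CO)·P(H₂)²) = (0.660) / ((0.175)·(3.22)²) = 0.364
Qp = 0.364 < Kp = 2.33, so the forward reaction proceeds.

to the right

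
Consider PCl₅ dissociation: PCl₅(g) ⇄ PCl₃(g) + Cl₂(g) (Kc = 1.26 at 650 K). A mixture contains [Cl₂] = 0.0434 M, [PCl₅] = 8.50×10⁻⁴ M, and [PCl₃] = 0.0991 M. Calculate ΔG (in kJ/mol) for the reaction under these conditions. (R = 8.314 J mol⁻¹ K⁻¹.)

ΔG = 7.51 kJ/mol

Qc = [PCl₃]·[Cl₂] / [PCl₅] = (0.0991)·(0.0434) / (8.50×10⁻⁴) = 5.06
ΔG = RT ln(Qc/Kc) = (8.314 J mol⁻¹ K⁻¹)(650 K) × ln(5.06/1.26)
   = (5.404 kJ/mol)(1.390) = 7.51 kJ/mol
ΔG > 0, so the forward reaction is non-spontaneous (proceeds in reverse).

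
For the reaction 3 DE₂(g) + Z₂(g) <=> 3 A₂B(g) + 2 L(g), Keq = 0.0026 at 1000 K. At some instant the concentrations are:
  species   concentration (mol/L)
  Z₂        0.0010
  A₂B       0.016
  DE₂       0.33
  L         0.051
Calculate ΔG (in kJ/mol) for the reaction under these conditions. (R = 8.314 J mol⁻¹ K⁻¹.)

ΔG = -18.1 kJ/mol

Q = [A₂B]³·[L]² / ([DE₂]³·[Z₂]) = (0.016)³·(0.051)² / ((0.33)³·(0.0010)) = 2.96e-4
ΔG = RT ln(Q/Keq) = (8.314 J mol⁻¹ K⁻¹)(1000 K) × ln(2.96e-4/0.0026)
   = (8.314 kJ/mol)(-2.173) = -18.1 kJ/mol
ΔG < 0, so the forward reaction is spontaneous (proceeds forward).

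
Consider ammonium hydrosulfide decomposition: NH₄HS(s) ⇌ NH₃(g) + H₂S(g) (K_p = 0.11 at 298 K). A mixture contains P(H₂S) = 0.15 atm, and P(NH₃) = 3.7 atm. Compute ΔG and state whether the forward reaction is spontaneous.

(NH₄HS is a pure solid — omitted from Q_p.)
Q_p = P(NH₃)·P(H₂S) = (3.7)·(0.15) = 0.555
ΔG = RT ln(Q_p/K_p) = (8.314 J mol⁻¹ K⁻¹)(298 K) × ln(0.555/0.11)
   = (2.478 kJ/mol)(1.618) = 4.01 kJ/mol
ΔG > 0, so the forward reaction is non-spontaneous (proceeds in reverse).

ΔG = 4.01 kJ/mol; the forward reaction is non-spontaneous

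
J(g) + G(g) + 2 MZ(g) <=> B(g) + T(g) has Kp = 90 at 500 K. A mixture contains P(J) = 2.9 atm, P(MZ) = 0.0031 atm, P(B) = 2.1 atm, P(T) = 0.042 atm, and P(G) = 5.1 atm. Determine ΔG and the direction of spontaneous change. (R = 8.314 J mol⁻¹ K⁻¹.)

Qp = P(B)·P(T) / (P(J)·P(G)·P(MZ)²) = (2.1)·(0.042) / ((2.9)·(5.1)·(0.0031)²) = 621
ΔG = RT ln(Qp/Kp) = (8.314 J mol⁻¹ K⁻¹)(500 K) × ln(621/90)
   = (4.157 kJ/mol)(1.932) = 8.03 kJ/mol
ΔG > 0, so the forward reaction is non-spontaneous (proceeds in reverse).

ΔG = 8.03 kJ/mol; the forward reaction is non-spontaneous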